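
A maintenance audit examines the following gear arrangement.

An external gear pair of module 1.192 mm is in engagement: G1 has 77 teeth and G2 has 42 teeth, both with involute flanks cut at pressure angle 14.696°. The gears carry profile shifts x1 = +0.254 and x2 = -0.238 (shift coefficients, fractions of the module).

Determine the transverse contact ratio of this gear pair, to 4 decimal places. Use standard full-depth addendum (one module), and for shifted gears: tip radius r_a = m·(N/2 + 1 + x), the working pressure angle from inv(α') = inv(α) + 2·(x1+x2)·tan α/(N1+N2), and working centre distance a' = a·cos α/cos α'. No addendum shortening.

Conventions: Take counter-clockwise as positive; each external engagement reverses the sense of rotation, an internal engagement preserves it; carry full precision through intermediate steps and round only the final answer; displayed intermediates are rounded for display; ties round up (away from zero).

2.1594

topology: single-mesh involute geometry — m = 1.192, 77T/42T pair
base radii: r_b1 = 44.390665, r_b2 = 24.213090
tip radii: r_a1 = 47.386768, r_a2 = 25.940304
inv(α') = inv(14.696°) + 2·(+0.254-0.238)·tan α/(77+42) = 0.00584741  ⇒  α' = 14.75450°
a' = a·cos α / cos α' = 70.9240·cos 14.696°/cos 14.75450° = 70.943035
action lengths: √(r_a1²−r_b1²) = 16.582360, √(r_a2²−r_b2²) = 9.307290
base pitch p_b = π·m·cos α = 3.622270
CR = (16.582360 + 9.307290 − 70.943035·sin 14.75450°)/3.622270 = 2.159427
contact ratio ≈ 2.1594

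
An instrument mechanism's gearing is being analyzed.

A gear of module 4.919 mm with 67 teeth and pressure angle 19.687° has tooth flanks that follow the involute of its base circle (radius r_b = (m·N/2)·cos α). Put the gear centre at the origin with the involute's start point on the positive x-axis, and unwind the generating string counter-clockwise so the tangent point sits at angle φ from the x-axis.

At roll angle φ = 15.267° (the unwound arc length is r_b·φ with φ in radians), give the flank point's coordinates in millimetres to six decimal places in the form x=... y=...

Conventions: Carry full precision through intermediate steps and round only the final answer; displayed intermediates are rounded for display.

x=160.564876 y=0.971514

recognized (one wheel, involute flank): single-mesh tooth geometry, m = 4.919, N = 67
pitch radius r_p = m·N/2 = 4.919·67/2 = 164.786500
base radius r_b = r_p·cos α = 164.786500·cos 19.687° = 155.154236
roll angle φ = 15.267° = 0.26645942 rad
x = r_b·(cos φ + φ·sin φ) = 160.564876
y = r_b·(sin φ − φ·cos φ) = 0.971514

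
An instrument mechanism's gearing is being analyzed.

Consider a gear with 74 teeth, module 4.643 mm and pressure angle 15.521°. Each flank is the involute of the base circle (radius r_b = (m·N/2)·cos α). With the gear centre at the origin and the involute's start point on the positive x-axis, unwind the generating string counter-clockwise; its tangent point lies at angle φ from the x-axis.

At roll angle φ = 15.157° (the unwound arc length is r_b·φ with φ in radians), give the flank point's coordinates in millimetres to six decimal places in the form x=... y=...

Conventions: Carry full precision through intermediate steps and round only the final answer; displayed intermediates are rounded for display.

x=171.217124 y=1.014320

class = single-mesh tooth geometry [base-circle involute, m = 4.643, 74T]
pitch radius r_p = m·N/2 = 4.643·74/2 = 171.791000
base radius r_b = r_p·cos α = 171.791000·cos 15.521° = 165.526201
roll angle φ = 15.157° = 0.26453955 rad
x = r_b·(cos φ + φ·sin φ) = 171.217124
y = r_b·(sin φ − φ·cos φ) = 1.014320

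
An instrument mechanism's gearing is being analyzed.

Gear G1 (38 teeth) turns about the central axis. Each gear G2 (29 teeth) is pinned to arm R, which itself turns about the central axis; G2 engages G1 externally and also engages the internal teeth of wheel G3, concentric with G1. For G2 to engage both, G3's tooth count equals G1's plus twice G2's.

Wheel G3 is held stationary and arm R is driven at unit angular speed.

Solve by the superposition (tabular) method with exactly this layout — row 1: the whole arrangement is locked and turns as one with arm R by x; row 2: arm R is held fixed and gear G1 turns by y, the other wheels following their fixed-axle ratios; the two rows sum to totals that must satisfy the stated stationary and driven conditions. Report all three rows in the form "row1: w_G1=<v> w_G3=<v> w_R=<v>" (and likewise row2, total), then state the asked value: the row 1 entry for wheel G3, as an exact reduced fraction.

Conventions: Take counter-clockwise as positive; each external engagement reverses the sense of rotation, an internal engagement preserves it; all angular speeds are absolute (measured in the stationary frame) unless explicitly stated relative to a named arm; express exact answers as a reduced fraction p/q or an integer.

row1: w_G1=1 w_G3=1 w_R=1
row2: w_G1=48/19 w_G3=-1 w_R=0
total: w_G1=67/19 w_G3=0 w_R=1
asked value: 1

class = planetary set [G3 = 38+2·29 = 96; Willis about the carrier]
row 1 (train locked, turned with arm): all members turn x
row 2 (arm held, sun turns y): ω_ring = −(38/96)·y, ω_arm = 0
boundary: total ω_ring = x − (38/96)·y = 0 and total ω_arm = x = 1  ⇒  y = 48/19, x = 1
row 2 ring = −(38/96)·48/19 = -1
totals (row 1 + row 2): sun 1 + 48/19 = 67/19, ring 1 + (-1) = 0, arm 1 + 0 = 1
asked cell (row1, ring) = 1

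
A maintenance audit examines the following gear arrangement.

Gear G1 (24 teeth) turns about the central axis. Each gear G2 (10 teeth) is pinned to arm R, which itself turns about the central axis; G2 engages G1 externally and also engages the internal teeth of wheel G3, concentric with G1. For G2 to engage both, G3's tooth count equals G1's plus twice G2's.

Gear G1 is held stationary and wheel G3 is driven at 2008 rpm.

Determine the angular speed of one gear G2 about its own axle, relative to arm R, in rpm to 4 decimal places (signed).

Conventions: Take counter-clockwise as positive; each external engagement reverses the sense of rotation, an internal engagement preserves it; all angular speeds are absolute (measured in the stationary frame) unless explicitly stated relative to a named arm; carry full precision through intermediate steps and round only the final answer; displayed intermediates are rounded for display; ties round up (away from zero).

+3118.3059 rpm

topology: planetary set — G1 24T / G2 10T / G3 44T, arm = carrier (Willis)
normalise by the input: solve with ω_ring = 1, then scale by 2008 rpm
ring teeth: 24 + 2·10 = 44
24(ω_sun−ω_arm) = −44(ω_ring−ω_arm),  ω_sun = 0, ω_ring = 1
24(0−ω_arm) = −44(1−ω_arm)  ⇒  68·ω_arm = 44  ⇒  ω_arm = 11/17
sun–planet mesh: 24·(0−11/17) = −10·(ω_p−ω_arm)  ⇒  ω_p−ω_arm = 132/85
scale: ω_p−ω_arm = 132/85 × 2008 rpm = +3118.3059 rpm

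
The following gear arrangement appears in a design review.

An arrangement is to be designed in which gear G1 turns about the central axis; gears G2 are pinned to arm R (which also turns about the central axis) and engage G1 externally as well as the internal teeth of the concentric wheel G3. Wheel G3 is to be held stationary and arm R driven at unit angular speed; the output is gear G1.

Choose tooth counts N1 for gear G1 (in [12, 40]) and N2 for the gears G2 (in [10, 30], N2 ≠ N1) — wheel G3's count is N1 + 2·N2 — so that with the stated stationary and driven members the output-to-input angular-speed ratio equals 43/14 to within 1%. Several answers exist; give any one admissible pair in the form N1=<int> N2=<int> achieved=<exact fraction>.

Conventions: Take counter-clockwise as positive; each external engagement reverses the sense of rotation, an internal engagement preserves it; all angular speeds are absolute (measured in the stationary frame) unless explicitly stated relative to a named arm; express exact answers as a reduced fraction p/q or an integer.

topology: planetary set — design target 43/14, arm = carrier (Willis)
Willis with ω_ring = 0: ω_sun/ω_arm = (N1+N3)/N1; set equal to 43/14  ⇒  N3/N1 = 43/14 − 1 = 29/14
N3 = N1 + 2·N2  ⇒  N2/N1 = (N3/N1 − 1)/2 = (29/14 − 1)/2 = 15/28
smallest multiple with N1 ≥ 12 and N2 ≥ 10: k = 1  ⇒  N1 = 1·28 = 28, N2 = 1·15 = 15 (N1 ≤ 40, N2 ≤ 30, N2 ≠ N1 ✓), N3 = 28 + 2·15 = 58
check: (N1+N3)/N1 with N1 = 28, N3 = 58 gives 43/14; |achieved − target| = 0 ≤ 43/1400 ✓

N1=28 N2=15 achieved=43/14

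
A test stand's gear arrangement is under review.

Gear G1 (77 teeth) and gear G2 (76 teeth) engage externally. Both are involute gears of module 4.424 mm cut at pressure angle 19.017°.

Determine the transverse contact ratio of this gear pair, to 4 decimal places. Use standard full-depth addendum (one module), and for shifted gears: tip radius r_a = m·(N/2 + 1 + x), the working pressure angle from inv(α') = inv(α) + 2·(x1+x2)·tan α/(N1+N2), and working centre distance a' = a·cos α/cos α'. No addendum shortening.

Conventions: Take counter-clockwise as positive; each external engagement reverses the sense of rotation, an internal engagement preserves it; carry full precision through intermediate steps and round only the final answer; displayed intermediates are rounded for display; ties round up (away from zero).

1.8824

topology: single-mesh involute geometry — m = 4.424, 77T/76T pair
base radii: r_b1 = 161.028046, r_b2 = 158.936772
tip radii: r_a1 = 174.748000, r_a2 = 172.536000
no profile shift: α' = α, a' = a
action lengths: √(r_a1²−r_b1²) = 67.873647, √(r_a2²−r_b2²) = 67.139956
base pitch p_b = π·m·cos α = 13.139858
CR = (67.873647 + 67.139956 − 338.436000·sin 19.01700°)/13.139858 = 1.882416
contact ratio ≈ 1.8824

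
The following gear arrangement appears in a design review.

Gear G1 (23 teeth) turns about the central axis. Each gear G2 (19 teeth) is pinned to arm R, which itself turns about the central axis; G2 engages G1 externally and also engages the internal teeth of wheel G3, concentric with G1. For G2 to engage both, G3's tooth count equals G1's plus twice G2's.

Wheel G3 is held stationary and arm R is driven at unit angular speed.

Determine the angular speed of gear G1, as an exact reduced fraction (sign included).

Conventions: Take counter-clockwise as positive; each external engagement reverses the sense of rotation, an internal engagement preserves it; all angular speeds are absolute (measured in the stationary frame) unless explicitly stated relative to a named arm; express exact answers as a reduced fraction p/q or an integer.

class = planetary set [G3 = 23+2·19 = 61; Willis about the carrier]
ring teeth: 23 + 2·19 = 61
23(ω_sun−ω_arm) = −61(ω_ring−ω_arm),  ω_ring = 0, ω_arm = 1
ω_sun = 1 − (61/23)(0−1) = 84/23
exact speed ratio = 84/23

84/23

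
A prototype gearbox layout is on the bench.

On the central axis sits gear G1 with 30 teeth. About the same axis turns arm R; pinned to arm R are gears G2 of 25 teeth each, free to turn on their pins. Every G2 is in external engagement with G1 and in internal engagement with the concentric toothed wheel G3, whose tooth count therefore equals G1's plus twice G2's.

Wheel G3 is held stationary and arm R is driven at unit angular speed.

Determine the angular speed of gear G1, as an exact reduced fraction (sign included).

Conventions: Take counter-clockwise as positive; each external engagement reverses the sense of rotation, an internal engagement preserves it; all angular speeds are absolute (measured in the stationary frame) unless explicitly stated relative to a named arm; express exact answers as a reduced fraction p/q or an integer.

11/3

recognized (axles ride arm R): planetary set, 30/25/80 teeth
ring teeth: 30 + 2·25 = 80
30(ω_sun−ω_arm) = −80(ω_ring−ω_arm),  ω_ring = 0, ω_arm = 1
ω_sun = 1 − (80/30)(0−1) = 11/3
exact speed ratio = 11/3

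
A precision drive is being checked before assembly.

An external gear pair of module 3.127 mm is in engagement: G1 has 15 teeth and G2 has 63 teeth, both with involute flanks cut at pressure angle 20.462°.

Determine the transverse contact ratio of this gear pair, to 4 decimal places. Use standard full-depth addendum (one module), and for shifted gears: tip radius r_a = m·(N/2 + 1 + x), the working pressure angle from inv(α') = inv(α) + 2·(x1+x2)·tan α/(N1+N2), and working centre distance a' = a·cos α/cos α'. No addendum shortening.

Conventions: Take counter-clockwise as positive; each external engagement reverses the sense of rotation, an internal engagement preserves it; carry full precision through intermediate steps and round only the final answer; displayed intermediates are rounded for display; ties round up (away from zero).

topology: single-mesh involute geometry — m = 3.127, 15T/63T pair
base radii: r_b1 = 21.972747, r_b2 = 92.285537
tip radii: r_a1 = 26.579500, r_a2 = 101.627500
no profile shift: α' = α, a' = a
action lengths: √(r_a1²−r_b1²) = 14.955541, √(r_a2²−r_b2²) = 42.562054
base pitch p_b = π·m·cos α = 9.203923
CR = (14.955541 + 42.562054 − 121.953000·sin 20.46200°)/9.203923 = 1.617193
contact ratio ≈ 1.6172

1.6172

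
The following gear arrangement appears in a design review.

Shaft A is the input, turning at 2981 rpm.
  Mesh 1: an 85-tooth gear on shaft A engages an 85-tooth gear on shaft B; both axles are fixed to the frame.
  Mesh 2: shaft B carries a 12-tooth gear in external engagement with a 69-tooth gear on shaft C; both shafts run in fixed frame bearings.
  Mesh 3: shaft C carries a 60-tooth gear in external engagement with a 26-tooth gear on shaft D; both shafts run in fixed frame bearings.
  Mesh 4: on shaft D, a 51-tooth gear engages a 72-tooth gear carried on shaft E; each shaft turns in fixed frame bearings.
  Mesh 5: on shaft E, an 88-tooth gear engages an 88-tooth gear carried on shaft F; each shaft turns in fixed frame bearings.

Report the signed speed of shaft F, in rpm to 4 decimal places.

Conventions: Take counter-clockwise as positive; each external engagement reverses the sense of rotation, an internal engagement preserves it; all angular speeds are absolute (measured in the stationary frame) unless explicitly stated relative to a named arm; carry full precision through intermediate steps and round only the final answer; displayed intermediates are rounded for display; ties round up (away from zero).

topology: fixed-axis compound train — 5 meshes, A→F
mesh 1 [85T→85T]: ω = 2981.0000×85/85 = 2981.0000 rpm, sense flips to −
mesh 2 [12T→69T]: ω = 2981.0000×12/69 = 518.4348 rpm, sense flips to +
mesh 3 [60T→26T]: ω = 518.4348×60/26 = 1196.3880 rpm, sense flips to −
mesh 4 [51T→72T]: ω = 1196.3880×51/72 = 847.4415 rpm, sense flips to +
mesh 5 [88T→88T]: ω = 847.4415×88/88 = 847.4415 rpm, sense flips to −
signed output speed = -847.4415 rpm

-847.4415 rpm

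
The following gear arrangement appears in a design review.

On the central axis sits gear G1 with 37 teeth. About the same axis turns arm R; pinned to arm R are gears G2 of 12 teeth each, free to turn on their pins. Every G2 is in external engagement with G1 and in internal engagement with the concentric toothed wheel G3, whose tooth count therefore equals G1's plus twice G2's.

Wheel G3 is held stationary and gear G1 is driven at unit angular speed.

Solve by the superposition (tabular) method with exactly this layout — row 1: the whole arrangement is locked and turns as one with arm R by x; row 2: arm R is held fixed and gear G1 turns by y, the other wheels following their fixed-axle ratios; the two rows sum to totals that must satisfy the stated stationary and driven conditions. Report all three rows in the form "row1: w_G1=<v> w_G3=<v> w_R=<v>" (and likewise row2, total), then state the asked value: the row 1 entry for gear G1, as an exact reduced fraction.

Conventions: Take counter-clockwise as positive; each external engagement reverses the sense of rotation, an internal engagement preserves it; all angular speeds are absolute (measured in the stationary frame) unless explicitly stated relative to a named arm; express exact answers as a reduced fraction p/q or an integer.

row1: w_G1=37/98 w_G3=37/98 w_R=37/98
row2: w_G1=61/98 w_G3=-37/98 w_R=0
total: w_G1=1 w_G3=0 w_R=37/98
asked value: 37/98

topology: planetary set — G1 37T / G2 12T / G3 61T, arm = carrier (Willis)
row 1 — lock + rotate with arm: ω_sun = ω_ring = ω_arm = x
row 2 (arm held, sun turns y): ω_ring = −(37/61)·y, ω_arm = 0
boundary: total ω_ring = x − (37/61)·y = 0 and total ω_sun = x + y = 1  ⇒  y = 61/98, x = 37/98
row 2 ring = −(37/61)·61/98 = -37/98
totals (row 1 + row 2): sun 37/98 + 61/98 = 1, ring 37/98 + (-37/98) = 0, arm 37/98 + 0 = 37/98
asked cell (row1, sun) = 37/98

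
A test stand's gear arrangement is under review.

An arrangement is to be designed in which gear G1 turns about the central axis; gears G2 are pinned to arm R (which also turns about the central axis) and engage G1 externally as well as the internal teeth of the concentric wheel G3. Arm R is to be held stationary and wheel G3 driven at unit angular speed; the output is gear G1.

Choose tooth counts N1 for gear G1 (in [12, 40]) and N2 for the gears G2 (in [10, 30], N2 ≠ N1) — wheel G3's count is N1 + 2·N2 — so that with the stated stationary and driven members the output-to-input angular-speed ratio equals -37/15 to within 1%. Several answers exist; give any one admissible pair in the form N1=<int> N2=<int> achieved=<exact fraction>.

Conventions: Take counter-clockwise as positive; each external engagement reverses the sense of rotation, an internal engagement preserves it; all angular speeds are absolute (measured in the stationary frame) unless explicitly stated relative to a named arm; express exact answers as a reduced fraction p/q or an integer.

design class (target -37/15): planetary set
Willis with ω_arm = 0: ω_sun/ω_ring = −N3/N1; set equal to -37/15  ⇒  N3/N1 = −(-37/15) = 37/15
N3 = N1 + 2·N2  ⇒  N2/N1 = (N3/N1 − 1)/2 = (37/15 − 1)/2 = 11/15
smallest multiple with N1 ≥ 12 and N2 ≥ 10: k = 1  ⇒  N1 = 1·15 = 15, N2 = 1·11 = 11 (N1 ≤ 40, N2 ≤ 30, N2 ≠ N1 ✓), N3 = 15 + 2·11 = 37
check: −N3/N1 with N1 = 15, N3 = 37 gives -37/15; |achieved − target| = 0 ≤ 37/1500 ✓

N1=15 N2=11 achieved=-37/15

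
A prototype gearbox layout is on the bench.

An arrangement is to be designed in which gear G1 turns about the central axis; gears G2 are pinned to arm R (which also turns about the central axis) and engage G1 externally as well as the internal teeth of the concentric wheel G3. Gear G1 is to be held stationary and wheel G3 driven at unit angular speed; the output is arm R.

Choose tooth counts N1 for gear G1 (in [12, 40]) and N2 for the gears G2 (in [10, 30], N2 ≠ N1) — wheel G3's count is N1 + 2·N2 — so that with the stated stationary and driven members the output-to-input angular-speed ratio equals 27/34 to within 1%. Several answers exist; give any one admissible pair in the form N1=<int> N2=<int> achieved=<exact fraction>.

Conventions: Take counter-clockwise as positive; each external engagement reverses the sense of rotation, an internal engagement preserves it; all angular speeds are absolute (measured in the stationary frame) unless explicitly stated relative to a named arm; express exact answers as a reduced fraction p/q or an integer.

N1=14 N2=20 achieved=27/34

topology: planetary set — design target 27/34, arm = carrier (Willis)
Willis with ω_sun = 0: ω_arm/ω_ring = N3/(N1+N3); set equal to 27/34  ⇒  N3/N1 = (27/34)/(1 − 27/34) = 27/7
N3 = N1 + 2·N2  ⇒  N2/N1 = (N3/N1 − 1)/2 = (27/7 − 1)/2 = 10/7
smallest multiple with N1 ≥ 12 and N2 ≥ 10: k = 2  ⇒  N1 = 2·7 = 14, N2 = 2·10 = 20 (N1 ≤ 40, N2 ≤ 30, N2 ≠ N1 ✓), N3 = 14 + 2·20 = 54
check: N3/(N1+N3) with N1 = 14, N3 = 54 gives 27/34; |achieved − target| = 0 ≤ 27/3400 ✓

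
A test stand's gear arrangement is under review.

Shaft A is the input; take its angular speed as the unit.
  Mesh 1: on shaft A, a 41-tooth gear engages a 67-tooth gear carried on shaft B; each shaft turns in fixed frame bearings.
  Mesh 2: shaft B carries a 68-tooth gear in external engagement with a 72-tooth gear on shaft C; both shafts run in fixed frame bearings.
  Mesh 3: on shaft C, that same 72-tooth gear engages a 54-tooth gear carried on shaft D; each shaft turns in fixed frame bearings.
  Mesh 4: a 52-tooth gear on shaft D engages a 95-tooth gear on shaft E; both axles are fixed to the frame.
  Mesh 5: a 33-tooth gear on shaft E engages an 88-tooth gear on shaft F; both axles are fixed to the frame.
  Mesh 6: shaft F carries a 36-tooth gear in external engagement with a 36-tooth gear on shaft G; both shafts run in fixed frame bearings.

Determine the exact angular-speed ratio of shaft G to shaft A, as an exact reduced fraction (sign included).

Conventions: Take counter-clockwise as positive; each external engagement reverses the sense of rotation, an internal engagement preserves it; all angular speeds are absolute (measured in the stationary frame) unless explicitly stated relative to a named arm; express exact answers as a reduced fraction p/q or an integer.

class = fixed-axis compound train [6 meshes; 6 ratios multiply, 6 sense flips]
mesh 1 [41T→67T]: running ratio 41/67, sense −
mesh 2 [68T→72T]: running ratio 697/1206, sense +
mesh 3 [72T→54T]: running ratio 1394/1809, sense −
mesh 4 [52T→95T]: running ratio 72488/171855, sense +
mesh 5 [33T→88T]: running ratio 9061/57285, sense −
mesh 6 [36T→36T]: running ratio 9061/57285, sense +
ω_out/ω_in = 9061/57285

9061/57285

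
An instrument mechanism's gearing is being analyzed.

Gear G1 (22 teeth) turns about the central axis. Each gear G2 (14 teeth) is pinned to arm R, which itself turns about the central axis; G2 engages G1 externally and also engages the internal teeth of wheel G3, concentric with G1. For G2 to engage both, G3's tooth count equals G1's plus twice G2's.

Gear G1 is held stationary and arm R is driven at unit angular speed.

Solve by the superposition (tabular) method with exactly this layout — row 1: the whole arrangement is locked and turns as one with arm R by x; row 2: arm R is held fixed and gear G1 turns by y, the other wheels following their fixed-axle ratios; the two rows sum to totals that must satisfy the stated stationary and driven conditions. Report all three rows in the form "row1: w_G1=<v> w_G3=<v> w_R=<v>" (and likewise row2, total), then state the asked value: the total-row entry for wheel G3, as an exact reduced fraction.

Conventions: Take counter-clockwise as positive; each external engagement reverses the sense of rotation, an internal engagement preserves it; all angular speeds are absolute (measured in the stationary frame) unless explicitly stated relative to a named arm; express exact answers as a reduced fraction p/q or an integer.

planetary set (22T centre, 14T on arm, 50T internal) — Willis relation
row 1 — lock + rotate with arm: ω_sun = ω_ring = ω_arm = x
superposition row 2 [arm held]: sun y, ring −(22/50)·y, arm 0
boundary: total ω_sun = x + y = 0 and total ω_arm = x = 1  ⇒  y = -1, x = 1
row 2 ring = −(22/50)·(-1) = 11/25
totals (row 1 + row 2): sun 1 + (-1) = 0, ring 1 + 11/25 = 36/25, arm 1 + 0 = 1
asked cell (total, ring) = 36/25

row1: w_G1=1 w_G3=1 w_R=1
row2: w_G1=-1 w_G3=11/25 w_R=0
total: w_G1=0 w_G3=36/25 w_R=1
asked value: 36/25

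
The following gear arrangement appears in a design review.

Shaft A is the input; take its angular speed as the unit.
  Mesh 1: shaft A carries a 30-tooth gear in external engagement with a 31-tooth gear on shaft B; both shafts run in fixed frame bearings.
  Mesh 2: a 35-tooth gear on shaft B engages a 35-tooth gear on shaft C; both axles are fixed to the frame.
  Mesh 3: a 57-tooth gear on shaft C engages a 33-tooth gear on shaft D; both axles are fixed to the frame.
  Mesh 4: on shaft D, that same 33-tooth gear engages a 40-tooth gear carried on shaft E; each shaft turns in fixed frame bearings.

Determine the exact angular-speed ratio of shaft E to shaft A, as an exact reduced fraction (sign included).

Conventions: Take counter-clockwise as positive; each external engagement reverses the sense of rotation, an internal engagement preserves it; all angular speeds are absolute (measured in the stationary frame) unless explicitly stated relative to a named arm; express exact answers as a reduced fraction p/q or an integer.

class = fixed-axis compound train [4 meshes; 4 ratios multiply, 4 sense flips]
mesh 1 [30T→31T]: running ratio 30/31, sense −
mesh 2 [35T→35T]: running ratio 30/31, sense +
mesh 3 [57T→33T]: running ratio 570/341, sense −
mesh 4 [33T→40T]: running ratio 171/124, sense +
ω_out/ω_in = 171/124

171/124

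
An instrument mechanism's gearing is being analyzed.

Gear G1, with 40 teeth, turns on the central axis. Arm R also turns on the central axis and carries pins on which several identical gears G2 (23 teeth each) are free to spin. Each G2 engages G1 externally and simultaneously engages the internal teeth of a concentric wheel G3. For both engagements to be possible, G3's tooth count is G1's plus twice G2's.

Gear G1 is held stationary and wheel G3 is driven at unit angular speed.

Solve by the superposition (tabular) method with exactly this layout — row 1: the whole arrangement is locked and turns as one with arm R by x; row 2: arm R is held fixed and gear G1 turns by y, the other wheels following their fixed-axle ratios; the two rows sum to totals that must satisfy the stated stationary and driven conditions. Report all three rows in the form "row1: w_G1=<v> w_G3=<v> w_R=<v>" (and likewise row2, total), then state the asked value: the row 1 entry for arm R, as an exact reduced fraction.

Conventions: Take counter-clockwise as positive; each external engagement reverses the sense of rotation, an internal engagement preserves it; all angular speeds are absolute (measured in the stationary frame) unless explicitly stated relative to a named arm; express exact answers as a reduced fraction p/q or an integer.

row1: w_G1=43/63 w_G3=43/63 w_R=43/63
row2: w_G1=-43/63 w_G3=20/63 w_R=0
total: w_G1=0 w_G3=1 w_R=43/63
asked value: 43/63

recognized (axles ride arm R): planetary set, 40/23/86 teeth
row 1: whole set turns with the arm by x
superposition row 2 [arm held]: sun y, ring −(40/86)·y, arm 0
boundary: total ω_sun = x + y = 0 and total ω_ring = x − (40/86)·y = 1  ⇒  y = -43/63, x = 43/63
row 2 ring = −(40/86)·(-43/63) = 20/63
totals (row 1 + row 2): sun 43/63 + (-43/63) = 0, ring 43/63 + 20/63 = 1, arm 43/63 + 0 = 43/63
asked cell (row1, arm) = 43/63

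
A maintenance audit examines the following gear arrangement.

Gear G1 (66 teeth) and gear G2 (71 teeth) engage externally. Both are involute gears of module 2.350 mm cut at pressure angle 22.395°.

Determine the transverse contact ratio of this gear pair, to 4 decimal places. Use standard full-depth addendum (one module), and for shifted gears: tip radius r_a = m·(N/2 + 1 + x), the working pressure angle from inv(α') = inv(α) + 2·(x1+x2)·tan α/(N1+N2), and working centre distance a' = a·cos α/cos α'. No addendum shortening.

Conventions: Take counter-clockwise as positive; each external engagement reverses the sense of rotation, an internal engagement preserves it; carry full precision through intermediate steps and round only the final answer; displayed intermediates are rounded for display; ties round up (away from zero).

topology: single-mesh involute geometry — m = 2.350, 66T/71T pair
base radii: r_b1 = 71.701124, r_b2 = 77.133027
tip radii: r_a1 = 79.900000, r_a2 = 85.775000
no profile shift: α' = α, a' = a
action lengths: √(r_a1²−r_b1²) = 35.255622, √(r_a2²−r_b2²) = 37.521285
base pitch p_b = π·m·cos α = 6.825931
CR = (35.255622 + 37.521285 − 160.975000·sin 22.39500°)/6.825931 = 1.677001
contact ratio ≈ 1.6770

1.6770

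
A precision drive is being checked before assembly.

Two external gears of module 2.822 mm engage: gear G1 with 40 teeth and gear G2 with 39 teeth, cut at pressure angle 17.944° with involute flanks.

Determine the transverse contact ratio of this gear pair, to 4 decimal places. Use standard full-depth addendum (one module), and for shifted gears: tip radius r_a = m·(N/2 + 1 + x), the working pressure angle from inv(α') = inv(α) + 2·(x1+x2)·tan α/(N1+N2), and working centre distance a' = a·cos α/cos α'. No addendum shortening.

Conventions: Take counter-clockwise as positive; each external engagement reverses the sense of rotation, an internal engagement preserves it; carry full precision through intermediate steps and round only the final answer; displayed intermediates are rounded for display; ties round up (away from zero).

topology: single-mesh involute geometry — m = 2.822, 40T/39T pair
base radii: r_b1 = 53.694651, r_b2 = 52.352284
tip radii: r_a1 = 59.262000, r_a2 = 57.851000
no profile shift: α' = α, a' = a
action lengths: √(r_a1²−r_b1²) = 25.077263, √(r_a2²−r_b2²) = 24.616590
base pitch p_b = π·m·cos α = 8.434336
CR = (25.077263 + 24.616590 − 111.469000·sin 17.94400°)/8.434336 = 1.820140
contact ratio ≈ 1.8201

1.8201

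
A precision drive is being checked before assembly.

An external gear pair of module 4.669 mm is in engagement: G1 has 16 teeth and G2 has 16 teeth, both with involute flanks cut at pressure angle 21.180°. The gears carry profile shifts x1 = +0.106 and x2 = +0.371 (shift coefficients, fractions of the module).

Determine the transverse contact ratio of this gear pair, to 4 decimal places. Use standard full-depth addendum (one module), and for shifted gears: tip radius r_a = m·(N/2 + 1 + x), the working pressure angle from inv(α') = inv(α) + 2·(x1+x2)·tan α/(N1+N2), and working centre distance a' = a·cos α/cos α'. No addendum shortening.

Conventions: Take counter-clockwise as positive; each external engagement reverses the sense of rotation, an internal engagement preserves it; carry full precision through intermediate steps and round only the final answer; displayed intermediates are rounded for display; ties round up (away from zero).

1.3616

topology: single-mesh involute geometry — m = 4.669, 16T/16T pair
base radii: r_b1 = 34.828871, r_b2 = 34.828871
tip radii: r_a1 = 42.515914, r_a2 = 43.753199
inv(α') = inv(21.180°) + 2·(+0.106+0.371)·tan α/(16+16) = 0.02936371  ⇒  α' = 24.83764°
a' = a·cos α / cos α' = 74.7040·cos 21.180°/cos 24.83764° = 76.757696
action lengths: √(r_a1²−r_b1²) = 24.383450, √(r_a2²−r_b2²) = 26.481921
base pitch p_b = π·m·cos α = 13.677266
CR = (24.383450 + 26.481921 − 76.757696·sin 24.83764°)/13.677266 = 1.361634
contact ratio ≈ 1.3616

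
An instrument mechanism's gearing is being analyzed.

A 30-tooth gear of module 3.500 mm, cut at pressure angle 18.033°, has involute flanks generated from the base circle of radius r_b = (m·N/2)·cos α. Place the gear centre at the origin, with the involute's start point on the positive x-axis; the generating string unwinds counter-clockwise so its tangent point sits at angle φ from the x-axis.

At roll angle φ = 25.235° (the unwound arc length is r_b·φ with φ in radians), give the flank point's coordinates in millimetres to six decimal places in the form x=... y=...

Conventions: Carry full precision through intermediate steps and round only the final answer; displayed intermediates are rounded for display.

single-mesh involute tooth geometry (30T wheel at module 3.500)
pitch radius r_p = m·N/2 = 3.500·30/2 = 52.500000
base radius r_b = r_p·cos α = 52.500000·cos 18.033° = 49.921115
roll angle φ = 25.235° = 0.44043384 rad
x = r_b·(cos φ + φ·sin φ) = 54.530721
y = r_b·(sin φ − φ·cos φ) = 1.394303

x=54.530721 y=1.394303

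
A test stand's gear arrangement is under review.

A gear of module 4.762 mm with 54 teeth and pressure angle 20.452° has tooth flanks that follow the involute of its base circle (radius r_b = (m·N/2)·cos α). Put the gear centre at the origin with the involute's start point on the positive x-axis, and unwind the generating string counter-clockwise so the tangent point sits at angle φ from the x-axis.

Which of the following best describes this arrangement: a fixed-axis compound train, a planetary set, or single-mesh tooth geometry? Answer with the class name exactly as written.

class = single-mesh tooth geometry [base-circle involute, m = 4.762, 54T]
classification: single-mesh tooth geometry

single-mesh tooth geometry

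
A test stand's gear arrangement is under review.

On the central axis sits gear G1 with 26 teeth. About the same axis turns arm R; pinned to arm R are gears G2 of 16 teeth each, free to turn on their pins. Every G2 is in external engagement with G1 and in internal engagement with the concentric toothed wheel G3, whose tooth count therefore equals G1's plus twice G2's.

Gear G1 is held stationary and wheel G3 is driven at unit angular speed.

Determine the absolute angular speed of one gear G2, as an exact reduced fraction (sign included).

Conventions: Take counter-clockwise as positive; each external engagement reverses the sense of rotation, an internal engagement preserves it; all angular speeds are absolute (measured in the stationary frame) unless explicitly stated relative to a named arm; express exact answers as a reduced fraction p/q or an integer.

class = planetary set [G3 = 26+2·16 = 58; Willis about the carrier]
ring teeth: 26 + 2·16 = 58
26(ω_sun−ω_arm) = −58(ω_ring−ω_arm),  ω_sun = 0, ω_ring = 1
26(0−ω_arm) = −58(1−ω_arm)  ⇒  84·ω_arm = 58  ⇒  ω_arm = 29/42
sun–planet mesh: 26·(0−29/42) = −16·(ω_p−ω_arm)  ⇒  ω_p−ω_arm = 377/336
ω_p = 29/42 + 377/336 = 29/16
exact speed ratio = 29/16

29/16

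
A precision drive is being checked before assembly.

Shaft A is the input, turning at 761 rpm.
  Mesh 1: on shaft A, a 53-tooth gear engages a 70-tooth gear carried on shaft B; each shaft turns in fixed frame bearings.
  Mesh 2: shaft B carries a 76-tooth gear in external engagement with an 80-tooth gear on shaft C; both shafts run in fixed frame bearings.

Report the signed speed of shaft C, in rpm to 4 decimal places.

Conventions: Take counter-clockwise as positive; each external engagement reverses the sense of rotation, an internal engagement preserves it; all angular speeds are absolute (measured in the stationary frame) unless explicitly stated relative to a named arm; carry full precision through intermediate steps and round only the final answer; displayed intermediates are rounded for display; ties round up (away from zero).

+547.3764 rpm

topology: fixed-axis compound train — 2 meshes, A→C
mesh 1 [53T→70T]: ω = 761.0000×53/70 = 576.1857 rpm, sense flips to −
mesh 2 [76T→80T]: ω = 576.1857×76/80 = 547.3764 rpm, sense flips to +
signed output speed = +547.3764 rpm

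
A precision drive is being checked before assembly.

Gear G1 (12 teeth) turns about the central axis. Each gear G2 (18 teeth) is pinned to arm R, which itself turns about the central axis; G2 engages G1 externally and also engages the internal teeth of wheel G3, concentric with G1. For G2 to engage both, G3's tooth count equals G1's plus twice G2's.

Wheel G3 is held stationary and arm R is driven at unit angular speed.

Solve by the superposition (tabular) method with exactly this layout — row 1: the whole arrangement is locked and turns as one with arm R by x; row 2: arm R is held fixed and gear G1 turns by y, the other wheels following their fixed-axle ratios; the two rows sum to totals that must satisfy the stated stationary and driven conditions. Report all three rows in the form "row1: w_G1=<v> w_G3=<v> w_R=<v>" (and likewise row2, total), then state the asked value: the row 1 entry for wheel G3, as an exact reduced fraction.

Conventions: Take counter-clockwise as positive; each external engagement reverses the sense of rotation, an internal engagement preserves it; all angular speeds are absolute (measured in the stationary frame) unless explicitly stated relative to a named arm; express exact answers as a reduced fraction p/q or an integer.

row1: w_G1=1 w_G3=1 w_R=1
row2: w_G1=4 w_G3=-1 w_R=0
total: w_G1=5 w_G3=0 w_R=1
asked value: 1

topology: planetary set — G1 12T / G2 18T / G3 48T, arm = carrier (Willis)
superposition row 1 [locked train]: every member turns x
row 2: sun turns y, ring = −(12/48)·y, arm 0
boundary: total ω_ring = x − (12/48)·y = 0 and total ω_arm = x = 1  ⇒  y = 4, x = 1
row 2 ring = −(12/48)·4 = -1
totals (row 1 + row 2): sun 1 + 4 = 5, ring 1 + (-1) = 0, arm 1 + 0 = 1
asked cell (row1, ring) = 1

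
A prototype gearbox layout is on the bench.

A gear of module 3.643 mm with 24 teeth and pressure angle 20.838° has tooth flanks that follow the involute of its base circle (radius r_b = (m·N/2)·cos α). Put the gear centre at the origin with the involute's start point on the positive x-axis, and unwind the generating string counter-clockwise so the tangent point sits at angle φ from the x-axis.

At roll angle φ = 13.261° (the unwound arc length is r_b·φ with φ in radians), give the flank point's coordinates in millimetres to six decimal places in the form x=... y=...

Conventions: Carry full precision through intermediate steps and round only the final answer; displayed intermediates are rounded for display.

single-mesh involute tooth geometry (24T wheel at module 3.643)
pitch radius r_p = m·N/2 = 3.643·24/2 = 43.716000
base radius r_b = r_p·cos α = 43.716000·cos 20.838° = 40.856534
roll angle φ = 13.261° = 0.23144811 rad
x = r_b·(cos φ + φ·sin φ) = 41.936229
y = r_b·(sin φ − φ·cos φ) = 0.167947

x=41.936229 y=0.167947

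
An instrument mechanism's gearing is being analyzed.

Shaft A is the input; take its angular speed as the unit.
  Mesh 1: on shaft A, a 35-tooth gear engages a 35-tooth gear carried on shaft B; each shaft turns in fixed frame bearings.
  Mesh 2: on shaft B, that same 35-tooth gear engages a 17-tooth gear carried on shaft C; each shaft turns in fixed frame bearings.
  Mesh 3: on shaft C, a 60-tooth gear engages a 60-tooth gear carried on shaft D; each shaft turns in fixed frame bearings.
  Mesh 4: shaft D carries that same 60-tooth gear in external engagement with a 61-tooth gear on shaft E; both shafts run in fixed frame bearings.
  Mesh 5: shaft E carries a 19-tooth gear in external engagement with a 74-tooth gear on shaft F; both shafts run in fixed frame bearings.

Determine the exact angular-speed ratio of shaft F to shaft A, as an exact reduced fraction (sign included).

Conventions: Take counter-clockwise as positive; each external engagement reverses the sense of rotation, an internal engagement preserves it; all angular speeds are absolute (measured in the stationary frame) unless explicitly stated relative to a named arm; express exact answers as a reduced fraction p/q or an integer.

-19950/38369

class = fixed-axis compound train [5 meshes; 5 ratios multiply, 5 sense flips]
mesh 1 [35T→35T]: running ratio 1, sense −
mesh 2 [35T→17T]: running ratio 35/17, sense +
mesh 3 [60T→60T]: running ratio 35/17, sense −
mesh 4 [60T→61T]: running ratio 2100/1037, sense +
mesh 5 [19T→74T]: running ratio 19950/38369, sense −
ω_out/ω_in = -19950/38369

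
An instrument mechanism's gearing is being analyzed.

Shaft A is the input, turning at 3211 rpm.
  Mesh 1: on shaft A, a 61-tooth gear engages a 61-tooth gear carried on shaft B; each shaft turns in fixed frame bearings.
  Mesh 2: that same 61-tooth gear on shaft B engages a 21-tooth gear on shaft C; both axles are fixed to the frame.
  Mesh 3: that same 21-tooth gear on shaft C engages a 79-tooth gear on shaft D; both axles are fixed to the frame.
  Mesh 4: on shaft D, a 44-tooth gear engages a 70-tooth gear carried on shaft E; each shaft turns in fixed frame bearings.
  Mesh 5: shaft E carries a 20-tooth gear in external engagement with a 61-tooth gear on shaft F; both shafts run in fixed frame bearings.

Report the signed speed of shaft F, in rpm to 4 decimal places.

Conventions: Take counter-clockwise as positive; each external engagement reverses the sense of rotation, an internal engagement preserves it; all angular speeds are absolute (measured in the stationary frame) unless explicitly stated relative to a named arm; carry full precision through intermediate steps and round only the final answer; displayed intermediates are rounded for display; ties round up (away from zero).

-510.9729 rpm

recognized (6 fixed axles, 5 meshes): fixed-axis compound train
mesh 1 [61T→61T]: ω = 3211.0000×61/61 = 3211.0000 rpm, sense flips to −
mesh 2 [61T→21T]: ω = 3211.0000×61/21 = 9327.1905 rpm, sense flips to +
mesh 3 [21T→79T]: ω = 9327.1905×21/79 = 2479.3797 rpm, sense flips to −
mesh 4 [44T→70T]: ω = 2479.3797×44/70 = 1558.4673 rpm, sense flips to +
mesh 5 [20T→61T]: ω = 1558.4673×20/61 = 510.9729 rpm, sense flips to −
signed output speed = -510.9729 rpm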